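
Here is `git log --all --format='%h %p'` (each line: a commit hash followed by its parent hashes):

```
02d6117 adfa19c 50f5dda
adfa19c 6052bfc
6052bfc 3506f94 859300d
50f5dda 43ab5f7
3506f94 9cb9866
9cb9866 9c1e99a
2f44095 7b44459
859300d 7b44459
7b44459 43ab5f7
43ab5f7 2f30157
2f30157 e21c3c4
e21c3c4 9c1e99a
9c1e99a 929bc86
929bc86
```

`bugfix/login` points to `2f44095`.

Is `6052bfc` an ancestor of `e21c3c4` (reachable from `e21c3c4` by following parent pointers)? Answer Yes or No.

No

Ancestors of e21c3c4: {929bc86, 9c1e99a, e21c3c4}.
6052bfc is not in that set, so it is not an ancestor of e21c3c4.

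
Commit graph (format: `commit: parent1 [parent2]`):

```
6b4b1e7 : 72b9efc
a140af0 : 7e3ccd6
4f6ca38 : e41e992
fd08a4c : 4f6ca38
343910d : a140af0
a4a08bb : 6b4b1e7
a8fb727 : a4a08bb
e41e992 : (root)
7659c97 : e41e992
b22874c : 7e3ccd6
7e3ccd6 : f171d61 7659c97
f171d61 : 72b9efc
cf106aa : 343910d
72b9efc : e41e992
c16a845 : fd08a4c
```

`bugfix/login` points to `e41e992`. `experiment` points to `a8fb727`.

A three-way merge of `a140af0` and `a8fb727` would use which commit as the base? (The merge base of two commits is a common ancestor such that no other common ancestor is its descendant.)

72b9efc

Ancestors of a140af0: {72b9efc, 7659c97, 7e3ccd6, a140af0, e41e992, f171d61}.
Ancestors of a8fb727: {6b4b1e7, 72b9efc, a4a08bb, a8fb727, e41e992}.
Common ancestors: {72b9efc, e41e992}.
Among these, 72b9efc is not an ancestor of any other common ancestor — it is the merge base.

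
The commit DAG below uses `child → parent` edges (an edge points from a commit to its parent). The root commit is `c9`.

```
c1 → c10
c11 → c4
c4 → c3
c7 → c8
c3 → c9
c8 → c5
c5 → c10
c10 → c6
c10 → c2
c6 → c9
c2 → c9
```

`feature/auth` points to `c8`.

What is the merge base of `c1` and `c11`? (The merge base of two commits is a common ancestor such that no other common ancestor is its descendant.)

c9

Ancestors of c1: {c1, c10, c2, c6, c9}.
Ancestors of c11: {c11, c3, c4, c9}.
Common ancestors: {c9}.
The only common ancestor is c9, so it is the merge base.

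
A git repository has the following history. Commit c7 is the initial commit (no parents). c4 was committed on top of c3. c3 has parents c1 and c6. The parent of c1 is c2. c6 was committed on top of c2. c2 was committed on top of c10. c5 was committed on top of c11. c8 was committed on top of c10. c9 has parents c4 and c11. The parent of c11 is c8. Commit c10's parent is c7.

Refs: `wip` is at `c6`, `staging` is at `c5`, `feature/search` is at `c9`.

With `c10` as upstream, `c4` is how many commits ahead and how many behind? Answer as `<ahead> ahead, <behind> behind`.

Reachable from c4: {c1, c10, c2, c3, c4, c6, c7}.
Reachable from c10: {c10, c7}.
Only in c4's history (ahead): {c1, c2, c3, c4, c6} — 5.
Only in c10's history (behind): {} — 0.

5 ahead, 0 behind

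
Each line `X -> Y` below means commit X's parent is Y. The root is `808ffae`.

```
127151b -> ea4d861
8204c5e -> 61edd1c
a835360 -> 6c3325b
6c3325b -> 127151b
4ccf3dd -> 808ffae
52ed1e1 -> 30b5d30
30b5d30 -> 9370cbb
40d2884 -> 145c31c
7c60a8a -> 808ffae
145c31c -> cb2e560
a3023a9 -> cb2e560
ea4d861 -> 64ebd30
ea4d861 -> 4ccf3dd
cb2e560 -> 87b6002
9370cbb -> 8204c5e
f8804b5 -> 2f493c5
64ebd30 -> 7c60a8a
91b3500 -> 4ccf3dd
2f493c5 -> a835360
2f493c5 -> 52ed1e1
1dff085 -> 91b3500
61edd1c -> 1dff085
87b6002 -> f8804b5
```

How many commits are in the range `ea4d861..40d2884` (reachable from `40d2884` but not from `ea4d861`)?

Reachable from 40d2884: {127151b, 145c31c, 1dff085, 2f493c5, 30b5d30, 40d2884, 4ccf3dd, 52ed1e1, 61edd1c, 64ebd30, 6c3325b, 7c60a8a, 808ffae, 8204c5e, 87b6002, 91b3500, 9370cbb, a835360, cb2e560, ea4d861, f8804b5}.
Reachable from ea4d861: {4ccf3dd, 64ebd30, 7c60a8a, 808ffae, ea4d861}.
In 40d2884's history but not ea4d861's: {127151b, 145c31c, 1dff085, 2f493c5, 30b5d30, 40d2884, 52ed1e1, 61edd1c, 6c3325b, 8204c5e, 87b6002, 91b3500, 9370cbb, a835360, cb2e560, f8804b5} — 16 commits.

16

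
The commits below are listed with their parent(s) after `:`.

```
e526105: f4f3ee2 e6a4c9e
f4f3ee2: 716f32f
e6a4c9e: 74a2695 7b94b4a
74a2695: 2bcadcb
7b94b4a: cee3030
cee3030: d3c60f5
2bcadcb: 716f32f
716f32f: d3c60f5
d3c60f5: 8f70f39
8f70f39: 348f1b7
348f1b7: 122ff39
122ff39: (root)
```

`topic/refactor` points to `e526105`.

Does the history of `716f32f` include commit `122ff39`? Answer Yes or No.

Yes

Ancestors of 716f32f (commits reachable by following parents): {122ff39, 348f1b7, 716f32f, 8f70f39, d3c60f5}.
122ff39 is in that set, so it is an ancestor of 716f32f.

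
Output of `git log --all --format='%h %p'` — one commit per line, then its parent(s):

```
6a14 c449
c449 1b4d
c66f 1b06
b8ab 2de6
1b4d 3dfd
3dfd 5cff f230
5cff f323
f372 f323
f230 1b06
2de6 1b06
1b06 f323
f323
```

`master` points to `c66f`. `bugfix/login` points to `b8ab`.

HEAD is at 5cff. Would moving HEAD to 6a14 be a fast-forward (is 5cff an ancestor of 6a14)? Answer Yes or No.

Yes

A fast-forward from 5cff to 6a14 is possible iff 5cff is an ancestor of 6a14.
Ancestors of 6a14: {1b06, 1b4d, 3dfd, 5cff, 6a14, c449, f230, f323}.
5cff is among them, so fast-forward is possible.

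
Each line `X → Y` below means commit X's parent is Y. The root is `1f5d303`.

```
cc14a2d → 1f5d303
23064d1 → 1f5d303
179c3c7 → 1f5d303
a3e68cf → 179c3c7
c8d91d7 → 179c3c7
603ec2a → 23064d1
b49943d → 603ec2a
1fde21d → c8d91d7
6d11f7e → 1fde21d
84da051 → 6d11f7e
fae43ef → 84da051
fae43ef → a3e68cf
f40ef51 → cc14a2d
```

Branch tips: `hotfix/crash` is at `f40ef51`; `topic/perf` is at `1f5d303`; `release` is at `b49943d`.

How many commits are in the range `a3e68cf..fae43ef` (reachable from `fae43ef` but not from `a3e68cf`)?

Reachable from fae43ef: {179c3c7, 1f5d303, 1fde21d, 6d11f7e, 84da051, a3e68cf, c8d91d7, fae43ef}.
Reachable from a3e68cf: {179c3c7, 1f5d303, a3e68cf}.
In fae43ef's history but not a3e68cf's: {1fde21d, 6d11f7e, 84da051, c8d91d7, fae43ef} — 5 commits.

5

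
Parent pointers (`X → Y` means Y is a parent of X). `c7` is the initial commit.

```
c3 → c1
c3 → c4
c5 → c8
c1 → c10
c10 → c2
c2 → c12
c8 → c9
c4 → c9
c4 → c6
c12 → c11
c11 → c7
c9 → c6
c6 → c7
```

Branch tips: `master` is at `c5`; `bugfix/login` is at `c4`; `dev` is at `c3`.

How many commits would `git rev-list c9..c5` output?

Reachable from c5: {c5, c6, c7, c8, c9}.
Reachable from c9: {c6, c7, c9}.
In c5's history but not c9's: {c5, c8} — 2 commits.

2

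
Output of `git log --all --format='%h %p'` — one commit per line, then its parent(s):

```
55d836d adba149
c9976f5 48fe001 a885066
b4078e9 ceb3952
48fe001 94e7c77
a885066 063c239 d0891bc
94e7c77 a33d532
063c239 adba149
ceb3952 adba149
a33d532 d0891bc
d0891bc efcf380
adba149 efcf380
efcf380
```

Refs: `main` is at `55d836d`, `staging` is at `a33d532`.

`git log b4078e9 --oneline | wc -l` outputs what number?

Walking parent pointers from b4078e9: reachable set = {adba149, b4078e9, ceb3952, efcf380}.
That is 4 commits.

4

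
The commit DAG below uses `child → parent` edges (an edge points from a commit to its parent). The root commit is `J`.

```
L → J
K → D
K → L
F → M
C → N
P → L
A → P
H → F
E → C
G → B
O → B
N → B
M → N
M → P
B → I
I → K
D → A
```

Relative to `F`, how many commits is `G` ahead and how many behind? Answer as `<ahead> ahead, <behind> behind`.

1 ahead, 3 behind

Reachable from G: {A, B, D, G, I, J, K, L, P}.
Reachable from F: {A, B, D, F, I, J, K, L, M, N, P}.
Only in G's history (ahead): {G} — 1.
Only in F's history (behind): {F, M, N} — 3.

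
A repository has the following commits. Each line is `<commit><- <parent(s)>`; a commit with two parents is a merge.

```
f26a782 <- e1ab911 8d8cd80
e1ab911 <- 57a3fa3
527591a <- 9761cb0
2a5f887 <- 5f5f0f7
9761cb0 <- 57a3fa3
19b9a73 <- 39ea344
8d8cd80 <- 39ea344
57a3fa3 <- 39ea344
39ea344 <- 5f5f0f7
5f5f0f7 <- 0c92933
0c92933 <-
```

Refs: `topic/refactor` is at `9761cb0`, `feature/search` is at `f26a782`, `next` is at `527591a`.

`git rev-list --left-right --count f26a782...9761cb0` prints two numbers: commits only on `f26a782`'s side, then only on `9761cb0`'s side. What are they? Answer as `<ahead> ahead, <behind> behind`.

3 ahead, 1 behind

Reachable from f26a782: {0c92933, 39ea344, 57a3fa3, 5f5f0f7, 8d8cd80, e1ab911, f26a782}.
Reachable from 9761cb0: {0c92933, 39ea344, 57a3fa3, 5f5f0f7, 9761cb0}.
Only in f26a782's history (ahead): {8d8cd80, e1ab911, f26a782} — 3.
Only in 9761cb0's history (behind): {9761cb0} — 1.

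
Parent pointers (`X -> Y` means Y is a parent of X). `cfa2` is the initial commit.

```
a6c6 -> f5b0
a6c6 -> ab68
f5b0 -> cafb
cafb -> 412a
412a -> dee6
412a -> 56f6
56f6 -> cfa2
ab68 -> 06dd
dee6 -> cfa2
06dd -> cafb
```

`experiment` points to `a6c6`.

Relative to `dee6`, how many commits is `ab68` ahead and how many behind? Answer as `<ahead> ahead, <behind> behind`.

5 ahead, 0 behind

Reachable from ab68: {06dd, 412a, 56f6, ab68, cafb, cfa2, dee6}.
Reachable from dee6: {cfa2, dee6}.
Only in ab68's history (ahead): {06dd, 412a, 56f6, ab68, cafb} — 5.
Only in dee6's history (behind): {} — 0.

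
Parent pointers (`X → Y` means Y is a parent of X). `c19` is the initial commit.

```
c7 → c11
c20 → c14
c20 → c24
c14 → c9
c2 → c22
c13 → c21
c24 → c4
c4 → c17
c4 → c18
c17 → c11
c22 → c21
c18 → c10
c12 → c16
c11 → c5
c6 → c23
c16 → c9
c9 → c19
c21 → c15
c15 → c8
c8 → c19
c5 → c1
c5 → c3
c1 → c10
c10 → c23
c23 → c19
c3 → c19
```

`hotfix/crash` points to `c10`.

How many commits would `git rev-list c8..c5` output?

Reachable from c5: {c1, c10, c19, c23, c3, c5}.
Reachable from c8: {c19, c8}.
In c5's history but not c8's: {c1, c10, c23, c3, c5} — 5 commits.

5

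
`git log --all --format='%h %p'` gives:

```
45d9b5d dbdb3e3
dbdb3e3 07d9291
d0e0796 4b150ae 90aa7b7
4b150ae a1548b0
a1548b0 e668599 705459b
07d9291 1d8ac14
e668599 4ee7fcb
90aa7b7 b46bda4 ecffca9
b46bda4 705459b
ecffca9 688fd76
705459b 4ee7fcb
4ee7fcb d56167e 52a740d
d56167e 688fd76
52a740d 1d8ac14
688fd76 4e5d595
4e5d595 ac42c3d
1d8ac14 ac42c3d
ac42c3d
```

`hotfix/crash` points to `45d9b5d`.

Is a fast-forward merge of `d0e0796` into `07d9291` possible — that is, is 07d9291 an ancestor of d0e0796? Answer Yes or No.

No

A fast-forward from 07d9291 to d0e0796 is possible iff 07d9291 is an ancestor of d0e0796.
Ancestors of d0e0796: {1d8ac14, 4b150ae, 4e5d595, 4ee7fcb, 52a740d, 688fd76, 705459b, 90aa7b7, a1548b0, ac42c3d, b46bda4, d0e0796, d56167e, e668599, ecffca9}.
07d9291 is not among them, so fast-forward is not possible.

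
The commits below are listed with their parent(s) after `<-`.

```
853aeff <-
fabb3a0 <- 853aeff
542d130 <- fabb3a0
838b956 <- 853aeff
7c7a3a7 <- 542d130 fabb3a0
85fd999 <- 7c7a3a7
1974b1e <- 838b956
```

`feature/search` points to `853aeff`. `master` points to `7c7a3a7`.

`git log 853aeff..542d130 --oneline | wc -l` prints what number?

2

Reachable from 542d130: {542d130, 853aeff, fabb3a0}.
Reachable from 853aeff: {853aeff}.
In 542d130's history but not 853aeff's: {542d130, fabb3a0} — 2 commits.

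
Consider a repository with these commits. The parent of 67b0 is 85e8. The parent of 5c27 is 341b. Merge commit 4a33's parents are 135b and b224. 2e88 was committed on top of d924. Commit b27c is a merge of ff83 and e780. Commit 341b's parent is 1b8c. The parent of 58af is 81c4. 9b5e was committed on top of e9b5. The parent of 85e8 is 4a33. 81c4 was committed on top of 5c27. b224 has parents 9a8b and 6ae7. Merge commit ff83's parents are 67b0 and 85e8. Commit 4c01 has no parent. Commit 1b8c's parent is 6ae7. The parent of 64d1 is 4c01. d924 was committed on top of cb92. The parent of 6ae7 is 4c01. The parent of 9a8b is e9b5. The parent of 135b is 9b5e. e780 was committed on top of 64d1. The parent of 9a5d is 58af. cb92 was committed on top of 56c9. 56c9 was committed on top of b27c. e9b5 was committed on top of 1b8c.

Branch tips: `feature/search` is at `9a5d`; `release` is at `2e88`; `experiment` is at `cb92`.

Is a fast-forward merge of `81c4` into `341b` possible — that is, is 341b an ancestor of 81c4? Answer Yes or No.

A fast-forward from 341b to 81c4 is possible iff 341b is an ancestor of 81c4.
Ancestors of 81c4: {1b8c, 341b, 4c01, 5c27, 6ae7, 81c4}.
341b is among them, so fast-forward is possible.

Yes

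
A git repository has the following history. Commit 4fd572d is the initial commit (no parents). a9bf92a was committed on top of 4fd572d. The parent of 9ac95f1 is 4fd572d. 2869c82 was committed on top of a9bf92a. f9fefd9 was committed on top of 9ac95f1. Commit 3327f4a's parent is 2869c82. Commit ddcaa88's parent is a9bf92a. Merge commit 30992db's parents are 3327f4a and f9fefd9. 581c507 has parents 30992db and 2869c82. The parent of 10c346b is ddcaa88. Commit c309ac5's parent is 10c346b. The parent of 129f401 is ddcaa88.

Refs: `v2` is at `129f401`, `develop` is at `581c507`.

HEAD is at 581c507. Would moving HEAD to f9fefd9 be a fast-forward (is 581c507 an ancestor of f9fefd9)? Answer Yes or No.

A fast-forward from 581c507 to f9fefd9 is possible iff 581c507 is an ancestor of f9fefd9.
Ancestors of f9fefd9: {4fd572d, 9ac95f1, f9fefd9}.
581c507 is not among them, so fast-forward is not possible.

No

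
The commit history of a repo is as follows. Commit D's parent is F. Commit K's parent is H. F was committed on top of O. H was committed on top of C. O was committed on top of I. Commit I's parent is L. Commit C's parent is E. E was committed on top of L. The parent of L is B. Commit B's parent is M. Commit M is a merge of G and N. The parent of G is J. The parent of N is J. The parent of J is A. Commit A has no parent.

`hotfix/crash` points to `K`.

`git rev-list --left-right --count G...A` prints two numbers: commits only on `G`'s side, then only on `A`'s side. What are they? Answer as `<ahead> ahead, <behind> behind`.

Reachable from G: {A, G, J}.
Reachable from A: {A}.
Only in G's history (ahead): {G, J} — 2.
Only in A's history (behind): {} — 0.

2 ahead, 0 behind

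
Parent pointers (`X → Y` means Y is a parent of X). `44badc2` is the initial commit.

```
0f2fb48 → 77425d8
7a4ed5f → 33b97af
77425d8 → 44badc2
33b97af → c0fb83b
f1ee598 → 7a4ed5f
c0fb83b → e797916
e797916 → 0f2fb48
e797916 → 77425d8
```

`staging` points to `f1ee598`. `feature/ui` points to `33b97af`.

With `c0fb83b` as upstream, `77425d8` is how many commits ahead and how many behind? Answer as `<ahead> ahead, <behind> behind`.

Reachable from 77425d8: {44badc2, 77425d8}.
Reachable from c0fb83b: {0f2fb48, 44badc2, 77425d8, c0fb83b, e797916}.
Only in 77425d8's history (ahead): {} — 0.
Only in c0fb83b's history (behind): {0f2fb48, c0fb83b, e797916} — 3.

0 ahead, 3 behind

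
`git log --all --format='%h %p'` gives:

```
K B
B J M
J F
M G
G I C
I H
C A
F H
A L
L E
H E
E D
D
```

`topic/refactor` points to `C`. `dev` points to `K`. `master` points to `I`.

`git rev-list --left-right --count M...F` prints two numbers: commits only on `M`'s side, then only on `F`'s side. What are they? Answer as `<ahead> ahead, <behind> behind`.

Reachable from M: {A, C, D, E, G, H, I, L, M}.
Reachable from F: {D, E, F, H}.
Only in M's history (ahead): {A, C, G, I, L, M} — 6.
Only in F's history (behind): {F} — 1.

6 ahead, 1 behind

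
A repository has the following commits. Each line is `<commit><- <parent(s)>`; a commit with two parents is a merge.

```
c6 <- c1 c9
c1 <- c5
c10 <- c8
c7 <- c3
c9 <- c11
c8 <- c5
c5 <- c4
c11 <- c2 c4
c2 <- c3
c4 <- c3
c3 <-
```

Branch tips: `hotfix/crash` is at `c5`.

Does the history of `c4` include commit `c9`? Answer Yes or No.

Ancestors of c4: {c3, c4}.
c9 is not in that set, so it is not an ancestor of c4.

No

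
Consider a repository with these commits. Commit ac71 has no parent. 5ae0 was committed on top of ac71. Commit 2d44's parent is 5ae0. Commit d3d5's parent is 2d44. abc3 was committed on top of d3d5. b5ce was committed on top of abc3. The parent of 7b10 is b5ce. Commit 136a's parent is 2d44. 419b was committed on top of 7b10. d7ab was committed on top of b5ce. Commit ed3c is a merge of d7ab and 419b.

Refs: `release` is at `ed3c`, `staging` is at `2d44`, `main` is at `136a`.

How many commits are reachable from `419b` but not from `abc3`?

Reachable from 419b: {2d44, 419b, 5ae0, 7b10, abc3, ac71, b5ce, d3d5}.
Reachable from abc3: {2d44, 5ae0, abc3, ac71, d3d5}.
In 419b's history but not abc3's: {419b, 7b10, b5ce} — 3 commits.

3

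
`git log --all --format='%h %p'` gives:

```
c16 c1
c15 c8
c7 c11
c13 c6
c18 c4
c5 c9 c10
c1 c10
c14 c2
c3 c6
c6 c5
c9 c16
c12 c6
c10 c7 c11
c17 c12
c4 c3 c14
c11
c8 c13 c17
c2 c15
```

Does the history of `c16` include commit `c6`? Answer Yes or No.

Ancestors of c16: {c1, c10, c11, c16, c7}.
c6 is not in that set, so it is not an ancestor of c16.

No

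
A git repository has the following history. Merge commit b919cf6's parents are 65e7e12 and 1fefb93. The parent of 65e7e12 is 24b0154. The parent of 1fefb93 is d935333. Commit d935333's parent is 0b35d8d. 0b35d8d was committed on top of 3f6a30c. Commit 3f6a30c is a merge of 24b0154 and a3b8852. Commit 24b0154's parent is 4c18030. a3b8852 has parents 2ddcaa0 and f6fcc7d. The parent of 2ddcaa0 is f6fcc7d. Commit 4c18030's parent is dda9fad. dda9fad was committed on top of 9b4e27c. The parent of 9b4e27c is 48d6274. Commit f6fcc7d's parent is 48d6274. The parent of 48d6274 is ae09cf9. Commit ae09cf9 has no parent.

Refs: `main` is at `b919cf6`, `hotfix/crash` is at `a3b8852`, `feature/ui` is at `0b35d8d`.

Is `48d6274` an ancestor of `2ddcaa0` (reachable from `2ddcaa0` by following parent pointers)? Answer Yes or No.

Ancestors of 2ddcaa0 (commits reachable by following parents): {2ddcaa0, 48d6274, ae09cf9, f6fcc7d}.
48d6274 is in that set, so it is an ancestor of 2ddcaa0.

Yes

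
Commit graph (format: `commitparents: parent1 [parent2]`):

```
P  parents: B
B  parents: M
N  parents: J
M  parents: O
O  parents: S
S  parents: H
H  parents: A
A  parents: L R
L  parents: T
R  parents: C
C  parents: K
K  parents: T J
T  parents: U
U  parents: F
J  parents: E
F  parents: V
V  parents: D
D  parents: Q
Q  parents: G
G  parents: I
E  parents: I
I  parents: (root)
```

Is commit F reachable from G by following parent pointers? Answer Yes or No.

Ancestors of G: {G, I}.
F is not in that set, so it is not an ancestor of G.

No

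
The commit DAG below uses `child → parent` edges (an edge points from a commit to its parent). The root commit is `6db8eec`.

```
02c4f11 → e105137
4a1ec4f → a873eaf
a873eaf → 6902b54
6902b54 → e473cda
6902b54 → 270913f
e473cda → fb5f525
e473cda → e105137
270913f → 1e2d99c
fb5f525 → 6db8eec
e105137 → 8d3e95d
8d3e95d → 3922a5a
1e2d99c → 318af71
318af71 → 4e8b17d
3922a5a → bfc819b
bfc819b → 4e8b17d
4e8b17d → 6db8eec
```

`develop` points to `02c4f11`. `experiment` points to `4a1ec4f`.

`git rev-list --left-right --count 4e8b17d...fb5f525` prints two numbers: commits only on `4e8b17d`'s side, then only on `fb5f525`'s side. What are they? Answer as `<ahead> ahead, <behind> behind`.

1 ahead, 1 behind

Reachable from 4e8b17d: {4e8b17d, 6db8eec}.
Reachable from fb5f525: {6db8eec, fb5f525}.
Only in 4e8b17d's history (ahead): {4e8b17d} — 1.
Only in fb5f525's history (behind): {fb5f525} — 1.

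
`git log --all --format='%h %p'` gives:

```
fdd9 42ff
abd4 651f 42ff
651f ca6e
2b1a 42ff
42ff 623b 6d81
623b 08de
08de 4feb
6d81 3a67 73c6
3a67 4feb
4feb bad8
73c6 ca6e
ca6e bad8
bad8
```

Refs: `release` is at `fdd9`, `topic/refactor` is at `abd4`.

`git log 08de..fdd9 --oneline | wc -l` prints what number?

Reachable from fdd9: {08de, 3a67, 42ff, 4feb, 623b, 6d81, 73c6, bad8, ca6e, fdd9}.
Reachable from 08de: {08de, 4feb, bad8}.
In fdd9's history but not 08de's: {3a67, 42ff, 623b, 6d81, 73c6, ca6e, fdd9} — 7 commits.

7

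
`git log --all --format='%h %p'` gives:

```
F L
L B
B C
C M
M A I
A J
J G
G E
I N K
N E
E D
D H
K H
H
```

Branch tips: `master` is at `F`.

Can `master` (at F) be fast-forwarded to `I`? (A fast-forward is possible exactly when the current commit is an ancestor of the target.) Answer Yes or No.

No

A fast-forward from F to I is possible iff F is an ancestor of I.
Ancestors of I: {D, E, H, I, K, N}.
F is not among them, so fast-forward is not possible.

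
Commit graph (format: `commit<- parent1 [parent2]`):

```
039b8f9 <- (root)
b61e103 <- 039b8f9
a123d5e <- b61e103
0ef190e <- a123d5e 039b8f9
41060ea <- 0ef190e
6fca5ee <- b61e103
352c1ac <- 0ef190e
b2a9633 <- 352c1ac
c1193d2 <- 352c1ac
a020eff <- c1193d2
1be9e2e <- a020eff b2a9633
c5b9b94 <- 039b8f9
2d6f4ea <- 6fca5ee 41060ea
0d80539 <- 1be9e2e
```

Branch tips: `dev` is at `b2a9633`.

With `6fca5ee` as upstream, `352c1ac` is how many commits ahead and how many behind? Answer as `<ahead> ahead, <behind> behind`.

3 ahead, 1 behind

Reachable from 352c1ac: {039b8f9, 0ef190e, 352c1ac, a123d5e, b61e103}.
Reachable from 6fca5ee: {039b8f9, 6fca5ee, b61e103}.
Only in 352c1ac's history (ahead): {0ef190e, 352c1ac, a123d5e} — 3.
Only in 6fca5ee's history (behind): {6fca5ee} — 1.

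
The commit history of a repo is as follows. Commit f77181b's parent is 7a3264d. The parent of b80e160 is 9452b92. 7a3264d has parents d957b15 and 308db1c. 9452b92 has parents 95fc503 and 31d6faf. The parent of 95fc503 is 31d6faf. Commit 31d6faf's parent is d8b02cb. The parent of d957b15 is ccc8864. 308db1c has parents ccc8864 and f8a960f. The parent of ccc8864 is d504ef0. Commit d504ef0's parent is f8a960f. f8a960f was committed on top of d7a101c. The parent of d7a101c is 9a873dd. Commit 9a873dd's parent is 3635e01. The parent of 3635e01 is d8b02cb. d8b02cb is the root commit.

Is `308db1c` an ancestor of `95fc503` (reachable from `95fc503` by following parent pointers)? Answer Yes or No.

Ancestors of 95fc503: {31d6faf, 95fc503, d8b02cb}.
308db1c is not in that set, so it is not an ancestor of 95fc503.

No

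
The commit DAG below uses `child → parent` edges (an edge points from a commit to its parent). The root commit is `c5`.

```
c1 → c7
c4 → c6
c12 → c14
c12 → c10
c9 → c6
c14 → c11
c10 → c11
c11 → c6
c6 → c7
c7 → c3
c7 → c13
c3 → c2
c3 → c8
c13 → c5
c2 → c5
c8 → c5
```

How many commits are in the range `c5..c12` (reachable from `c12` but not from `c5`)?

Reachable from c12: {c10, c11, c12, c13, c14, c2, c3, c5, c6, c7, c8}.
Reachable from c5: {c5}.
In c12's history but not c5's: {c10, c11, c12, c13, c14, c2, c3, c6, c7, c8} — 10 commits.

10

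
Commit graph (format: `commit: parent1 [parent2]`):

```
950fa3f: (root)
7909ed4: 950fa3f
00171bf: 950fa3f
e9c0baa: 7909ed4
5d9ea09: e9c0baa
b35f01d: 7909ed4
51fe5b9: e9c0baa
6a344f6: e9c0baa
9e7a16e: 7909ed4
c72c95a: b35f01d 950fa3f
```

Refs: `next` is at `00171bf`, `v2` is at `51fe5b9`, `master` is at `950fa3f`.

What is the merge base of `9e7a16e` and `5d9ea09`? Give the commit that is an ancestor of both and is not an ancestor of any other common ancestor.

Ancestors of 9e7a16e: {7909ed4, 950fa3f, 9e7a16e}.
Ancestors of 5d9ea09: {5d9ea09, 7909ed4, 950fa3f, e9c0baa}.
Common ancestors: {7909ed4, 950fa3f}.
Among these, 7909ed4 is not an ancestor of any other common ancestor — it is the merge base.

7909ed4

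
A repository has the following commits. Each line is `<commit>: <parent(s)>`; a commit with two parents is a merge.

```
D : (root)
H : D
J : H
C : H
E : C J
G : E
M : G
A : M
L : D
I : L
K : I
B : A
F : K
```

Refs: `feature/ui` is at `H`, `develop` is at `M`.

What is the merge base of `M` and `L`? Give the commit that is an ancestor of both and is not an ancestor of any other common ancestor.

D

Ancestors of M: {C, D, E, G, H, J, M}.
Ancestors of L: {D, L}.
Common ancestors: {D}.
The only common ancestor is D, so it is the merge base.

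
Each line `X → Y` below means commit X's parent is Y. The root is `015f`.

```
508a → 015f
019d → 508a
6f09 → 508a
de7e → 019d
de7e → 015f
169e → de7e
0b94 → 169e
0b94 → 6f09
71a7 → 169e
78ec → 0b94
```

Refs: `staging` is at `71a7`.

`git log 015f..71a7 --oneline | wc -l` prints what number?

5

Reachable from 71a7: {015f, 019d, 169e, 508a, 71a7, de7e}.
Reachable from 015f: {015f}.
In 71a7's history but not 015f's: {019d, 169e, 508a, 71a7, de7e} — 5 commits.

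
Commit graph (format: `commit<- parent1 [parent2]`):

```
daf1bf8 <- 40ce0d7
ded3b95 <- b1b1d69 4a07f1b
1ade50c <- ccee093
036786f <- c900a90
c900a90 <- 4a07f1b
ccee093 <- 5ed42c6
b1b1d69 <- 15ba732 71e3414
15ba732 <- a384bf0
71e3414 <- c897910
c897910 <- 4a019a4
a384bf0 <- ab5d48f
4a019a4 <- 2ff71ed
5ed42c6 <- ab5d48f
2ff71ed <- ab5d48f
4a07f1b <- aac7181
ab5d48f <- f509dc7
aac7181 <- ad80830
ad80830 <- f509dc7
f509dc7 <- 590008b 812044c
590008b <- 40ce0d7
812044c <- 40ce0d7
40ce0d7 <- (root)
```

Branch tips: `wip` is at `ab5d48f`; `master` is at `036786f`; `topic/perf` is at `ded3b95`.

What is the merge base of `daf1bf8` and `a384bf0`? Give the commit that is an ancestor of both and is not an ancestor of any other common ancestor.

Ancestors of daf1bf8: {40ce0d7, daf1bf8}.
Ancestors of a384bf0: {40ce0d7, 590008b, 812044c, a384bf0, ab5d48f, f509dc7}.
Common ancestors: {40ce0d7}.
The only common ancestor is 40ce0d7, so it is the merge base.

40ce0d7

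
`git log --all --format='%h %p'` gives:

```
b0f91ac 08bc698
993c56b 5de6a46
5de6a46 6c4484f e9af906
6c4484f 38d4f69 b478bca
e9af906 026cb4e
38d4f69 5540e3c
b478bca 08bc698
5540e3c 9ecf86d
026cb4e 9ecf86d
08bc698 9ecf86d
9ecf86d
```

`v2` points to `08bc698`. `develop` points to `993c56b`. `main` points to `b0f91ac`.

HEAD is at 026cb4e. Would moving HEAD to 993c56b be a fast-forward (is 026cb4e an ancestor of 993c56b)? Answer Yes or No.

A fast-forward from 026cb4e to 993c56b is possible iff 026cb4e is an ancestor of 993c56b.
Ancestors of 993c56b: {026cb4e, 08bc698, 38d4f69, 5540e3c, 5de6a46, 6c4484f, 993c56b, 9ecf86d, b478bca, e9af906}.
026cb4e is among them, so fast-forward is possible.

Yes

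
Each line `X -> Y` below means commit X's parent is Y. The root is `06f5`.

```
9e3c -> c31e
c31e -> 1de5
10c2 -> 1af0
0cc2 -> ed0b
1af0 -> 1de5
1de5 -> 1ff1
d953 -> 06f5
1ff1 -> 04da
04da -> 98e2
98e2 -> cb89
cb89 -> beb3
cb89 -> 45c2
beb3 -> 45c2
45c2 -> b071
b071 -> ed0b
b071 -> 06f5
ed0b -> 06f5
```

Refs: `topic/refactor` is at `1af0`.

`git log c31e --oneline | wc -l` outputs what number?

Walking parent pointers from c31e: reachable set = {04da, 06f5, 1de5, 1ff1, 45c2, 98e2, b071, beb3, c31e, cb89, ed0b}.
That is 11 commits.

11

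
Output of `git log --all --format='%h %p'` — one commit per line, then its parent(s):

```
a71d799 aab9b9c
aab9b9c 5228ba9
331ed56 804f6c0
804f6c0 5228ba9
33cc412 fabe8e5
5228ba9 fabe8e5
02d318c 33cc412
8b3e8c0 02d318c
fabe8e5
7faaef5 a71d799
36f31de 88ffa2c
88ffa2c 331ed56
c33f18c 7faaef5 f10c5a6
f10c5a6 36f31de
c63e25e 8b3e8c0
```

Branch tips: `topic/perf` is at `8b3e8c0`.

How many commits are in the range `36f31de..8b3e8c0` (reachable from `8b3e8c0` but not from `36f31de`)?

Reachable from 8b3e8c0: {02d318c, 33cc412, 8b3e8c0, fabe8e5}.
Reachable from 36f31de: {331ed56, 36f31de, 5228ba9, 804f6c0, 88ffa2c, fabe8e5}.
In 8b3e8c0's history but not 36f31de's: {02d318c, 33cc412, 8b3e8c0} — 3 commits.

3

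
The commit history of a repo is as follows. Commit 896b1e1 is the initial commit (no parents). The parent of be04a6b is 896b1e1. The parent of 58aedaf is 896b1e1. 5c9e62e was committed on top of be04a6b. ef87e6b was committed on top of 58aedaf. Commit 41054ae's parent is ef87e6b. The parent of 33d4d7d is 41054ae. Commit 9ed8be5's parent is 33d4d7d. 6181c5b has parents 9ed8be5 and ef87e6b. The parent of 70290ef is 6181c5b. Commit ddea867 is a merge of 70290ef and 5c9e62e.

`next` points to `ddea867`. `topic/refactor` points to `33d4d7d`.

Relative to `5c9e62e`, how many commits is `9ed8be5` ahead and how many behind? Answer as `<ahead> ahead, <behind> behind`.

5 ahead, 2 behind

Reachable from 9ed8be5: {33d4d7d, 41054ae, 58aedaf, 896b1e1, 9ed8be5, ef87e6b}.
Reachable from 5c9e62e: {5c9e62e, 896b1e1, be04a6b}.
Only in 9ed8be5's history (ahead): {33d4d7d, 41054ae, 58aedaf, 9ed8be5, ef87e6b} — 5.
Only in 5c9e62e's history (behind): {5c9e62e, be04a6b} — 2.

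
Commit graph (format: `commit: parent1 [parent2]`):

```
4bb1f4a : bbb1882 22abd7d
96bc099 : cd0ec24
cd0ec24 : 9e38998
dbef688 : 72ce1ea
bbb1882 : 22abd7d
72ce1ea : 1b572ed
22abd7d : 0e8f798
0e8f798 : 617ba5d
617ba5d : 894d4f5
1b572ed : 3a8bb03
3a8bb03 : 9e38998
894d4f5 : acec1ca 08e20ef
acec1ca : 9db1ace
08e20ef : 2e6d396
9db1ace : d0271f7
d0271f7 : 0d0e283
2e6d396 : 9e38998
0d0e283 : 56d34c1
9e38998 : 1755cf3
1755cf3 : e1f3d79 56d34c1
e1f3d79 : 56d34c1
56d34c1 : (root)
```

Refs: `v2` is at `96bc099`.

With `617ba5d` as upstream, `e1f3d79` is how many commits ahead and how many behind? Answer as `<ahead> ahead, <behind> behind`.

Reachable from e1f3d79: {56d34c1, e1f3d79}.
Reachable from 617ba5d: {08e20ef, 0d0e283, 1755cf3, 2e6d396, 56d34c1, 617ba5d, 894d4f5, 9db1ace, 9e38998, acec1ca, d0271f7, e1f3d79}.
Only in e1f3d79's history (ahead): {} — 0.
Only in 617ba5d's history (behind): {08e20ef, 0d0e283, 1755cf3, 2e6d396, 617ba5d, 894d4f5, 9db1ace, 9e38998, acec1ca, d0271f7} — 10.

0 ahead, 10 behind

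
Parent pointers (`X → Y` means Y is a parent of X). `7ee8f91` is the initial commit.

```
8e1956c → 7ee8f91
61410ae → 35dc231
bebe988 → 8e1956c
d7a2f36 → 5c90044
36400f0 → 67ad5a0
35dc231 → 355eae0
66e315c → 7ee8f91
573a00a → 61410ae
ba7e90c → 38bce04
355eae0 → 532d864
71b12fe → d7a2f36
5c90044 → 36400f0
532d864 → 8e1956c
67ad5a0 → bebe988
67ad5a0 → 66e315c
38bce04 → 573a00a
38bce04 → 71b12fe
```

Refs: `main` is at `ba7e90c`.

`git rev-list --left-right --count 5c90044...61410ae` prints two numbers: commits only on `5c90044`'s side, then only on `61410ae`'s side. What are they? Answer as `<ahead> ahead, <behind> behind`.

Reachable from 5c90044: {36400f0, 5c90044, 66e315c, 67ad5a0, 7ee8f91, 8e1956c, bebe988}.
Reachable from 61410ae: {355eae0, 35dc231, 532d864, 61410ae, 7ee8f91, 8e1956c}.
Only in 5c90044's history (ahead): {36400f0, 5c90044, 66e315c, 67ad5a0, bebe988} — 5.
Only in 61410ae's history (behind): {355eae0, 35dc231, 532d864, 61410ae} — 4.

5 ahead, 4 behind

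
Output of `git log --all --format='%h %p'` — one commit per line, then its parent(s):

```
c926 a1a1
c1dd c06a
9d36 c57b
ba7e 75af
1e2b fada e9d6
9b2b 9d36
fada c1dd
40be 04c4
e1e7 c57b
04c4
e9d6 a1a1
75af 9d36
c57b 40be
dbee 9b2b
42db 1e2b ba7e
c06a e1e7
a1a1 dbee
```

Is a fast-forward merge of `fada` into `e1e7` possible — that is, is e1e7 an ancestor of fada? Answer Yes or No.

A fast-forward from e1e7 to fada is possible iff e1e7 is an ancestor of fada.
Ancestors of fada: {04c4, 40be, c06a, c1dd, c57b, e1e7, fada}.
e1e7 is among them, so fast-forward is possible.

Yes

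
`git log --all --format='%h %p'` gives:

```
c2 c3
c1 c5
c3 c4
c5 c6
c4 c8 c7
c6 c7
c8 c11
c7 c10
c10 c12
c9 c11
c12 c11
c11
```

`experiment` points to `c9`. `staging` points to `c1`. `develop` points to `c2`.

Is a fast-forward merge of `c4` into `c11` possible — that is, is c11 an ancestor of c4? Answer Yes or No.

Yes

A fast-forward from c11 to c4 is possible iff c11 is an ancestor of c4.
Ancestors of c4: {c10, c11, c12, c4, c7, c8}.
c11 is among them, so fast-forward is possible.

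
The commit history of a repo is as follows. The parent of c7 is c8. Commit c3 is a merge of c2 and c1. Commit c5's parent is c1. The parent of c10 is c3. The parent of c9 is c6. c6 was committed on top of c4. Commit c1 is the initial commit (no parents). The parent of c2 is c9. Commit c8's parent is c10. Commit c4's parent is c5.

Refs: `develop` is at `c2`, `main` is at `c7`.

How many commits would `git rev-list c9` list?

5

Walking parent pointers from c9: reachable set = {c1, c4, c5, c6, c9}.
That is 5 commits.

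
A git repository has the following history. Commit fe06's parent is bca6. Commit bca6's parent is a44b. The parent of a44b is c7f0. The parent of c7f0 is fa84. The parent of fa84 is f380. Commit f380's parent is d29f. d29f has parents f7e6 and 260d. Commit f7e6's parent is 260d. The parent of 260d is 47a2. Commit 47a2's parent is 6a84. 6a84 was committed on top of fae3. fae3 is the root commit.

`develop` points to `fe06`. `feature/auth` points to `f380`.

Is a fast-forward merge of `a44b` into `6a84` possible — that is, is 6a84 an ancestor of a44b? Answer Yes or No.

A fast-forward from 6a84 to a44b is possible iff 6a84 is an ancestor of a44b.
Ancestors of a44b: {260d, 47a2, 6a84, a44b, c7f0, d29f, f380, f7e6, fa84, fae3}.
6a84 is among them, so fast-forward is possible.

Yes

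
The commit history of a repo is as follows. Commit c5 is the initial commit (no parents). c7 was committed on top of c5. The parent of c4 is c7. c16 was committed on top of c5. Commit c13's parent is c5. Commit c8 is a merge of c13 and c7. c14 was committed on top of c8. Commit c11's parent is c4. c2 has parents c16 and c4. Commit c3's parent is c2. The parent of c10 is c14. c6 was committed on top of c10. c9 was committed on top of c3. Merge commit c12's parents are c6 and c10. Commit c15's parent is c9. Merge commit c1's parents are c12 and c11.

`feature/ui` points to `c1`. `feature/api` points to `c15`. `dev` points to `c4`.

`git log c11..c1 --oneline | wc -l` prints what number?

Reachable from c1: {c1, c10, c11, c12, c13, c14, c4, c5, c6, c7, c8}.
Reachable from c11: {c11, c4, c5, c7}.
In c1's history but not c11's: {c1, c10, c12, c13, c14, c6, c8} — 7 commits.

7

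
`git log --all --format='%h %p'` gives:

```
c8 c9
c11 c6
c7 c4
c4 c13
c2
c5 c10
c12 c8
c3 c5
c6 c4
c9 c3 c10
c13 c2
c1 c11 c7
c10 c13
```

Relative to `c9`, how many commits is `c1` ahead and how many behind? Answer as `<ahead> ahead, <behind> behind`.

Reachable from c1: {c1, c11, c13, c2, c4, c6, c7}.
Reachable from c9: {c10, c13, c2, c3, c5, c9}.
Only in c1's history (ahead): {c1, c11, c4, c6, c7} — 5.
Only in c9's history (behind): {c10, c3, c5, c9} — 4.

5 ahead, 4 behind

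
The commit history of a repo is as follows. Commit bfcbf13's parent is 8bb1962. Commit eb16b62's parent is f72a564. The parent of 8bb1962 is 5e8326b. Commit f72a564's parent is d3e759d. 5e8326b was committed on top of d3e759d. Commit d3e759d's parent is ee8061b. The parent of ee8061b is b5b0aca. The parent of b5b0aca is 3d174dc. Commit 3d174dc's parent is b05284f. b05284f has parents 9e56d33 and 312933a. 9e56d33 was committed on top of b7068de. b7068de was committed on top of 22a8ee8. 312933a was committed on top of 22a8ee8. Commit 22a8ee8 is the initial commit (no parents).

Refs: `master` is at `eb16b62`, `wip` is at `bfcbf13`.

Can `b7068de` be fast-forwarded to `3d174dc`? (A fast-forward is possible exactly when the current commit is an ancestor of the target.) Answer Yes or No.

A fast-forward from b7068de to 3d174dc is possible iff b7068de is an ancestor of 3d174dc.
Ancestors of 3d174dc: {22a8ee8, 312933a, 3d174dc, 9e56d33, b05284f, b7068de}.
b7068de is among them, so fast-forward is possible.

Yes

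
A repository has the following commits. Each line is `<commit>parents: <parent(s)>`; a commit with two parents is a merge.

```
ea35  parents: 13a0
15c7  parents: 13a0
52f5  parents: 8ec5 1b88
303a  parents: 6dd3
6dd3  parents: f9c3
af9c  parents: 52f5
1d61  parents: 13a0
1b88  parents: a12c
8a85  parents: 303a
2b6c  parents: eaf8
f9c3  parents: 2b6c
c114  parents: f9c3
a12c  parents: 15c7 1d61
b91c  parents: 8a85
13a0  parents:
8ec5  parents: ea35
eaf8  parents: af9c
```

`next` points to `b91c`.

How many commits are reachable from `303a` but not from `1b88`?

9

Reachable from 303a: {13a0, 15c7, 1b88, 1d61, 2b6c, 303a, 52f5, 6dd3, 8ec5, a12c, af9c, ea35, eaf8, f9c3}.
Reachable from 1b88: {13a0, 15c7, 1b88, 1d61, a12c}.
In 303a's history but not 1b88's: {2b6c, 303a, 52f5, 6dd3, 8ec5, af9c, ea35, eaf8, f9c3} — 9 commits.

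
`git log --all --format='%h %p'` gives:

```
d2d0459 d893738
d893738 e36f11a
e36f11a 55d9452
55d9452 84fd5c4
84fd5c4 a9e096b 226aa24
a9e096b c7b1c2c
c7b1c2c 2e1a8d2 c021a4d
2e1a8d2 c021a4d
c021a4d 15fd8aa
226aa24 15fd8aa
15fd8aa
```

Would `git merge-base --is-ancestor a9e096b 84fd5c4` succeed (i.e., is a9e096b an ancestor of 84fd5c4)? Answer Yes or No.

Ancestors of 84fd5c4 (commits reachable by following parents): {15fd8aa, 226aa24, 2e1a8d2, 84fd5c4, a9e096b, c021a4d, c7b1c2c}.
a9e096b is in that set, so it is an ancestor of 84fd5c4.

Yes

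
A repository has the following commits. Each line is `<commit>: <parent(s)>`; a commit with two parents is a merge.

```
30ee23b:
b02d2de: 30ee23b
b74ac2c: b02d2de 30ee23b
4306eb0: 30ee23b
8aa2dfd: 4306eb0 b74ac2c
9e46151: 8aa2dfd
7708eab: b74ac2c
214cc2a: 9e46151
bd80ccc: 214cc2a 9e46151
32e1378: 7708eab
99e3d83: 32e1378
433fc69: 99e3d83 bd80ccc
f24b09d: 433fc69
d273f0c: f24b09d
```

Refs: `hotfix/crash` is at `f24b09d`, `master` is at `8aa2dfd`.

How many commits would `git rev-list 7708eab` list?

4

Walking parent pointers from 7708eab: reachable set = {30ee23b, 7708eab, b02d2de, b74ac2c}.
That is 4 commits.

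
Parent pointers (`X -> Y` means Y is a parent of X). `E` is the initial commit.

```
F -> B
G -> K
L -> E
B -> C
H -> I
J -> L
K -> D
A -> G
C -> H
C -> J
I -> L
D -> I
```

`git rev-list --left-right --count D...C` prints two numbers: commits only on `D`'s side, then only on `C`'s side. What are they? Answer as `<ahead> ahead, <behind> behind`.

1 ahead, 3 behind

Reachable from D: {D, E, I, L}.
Reachable from C: {C, E, H, I, J, L}.
Only in D's history (ahead): {D} — 1.
Only in C's history (behind): {C, H, J} — 3.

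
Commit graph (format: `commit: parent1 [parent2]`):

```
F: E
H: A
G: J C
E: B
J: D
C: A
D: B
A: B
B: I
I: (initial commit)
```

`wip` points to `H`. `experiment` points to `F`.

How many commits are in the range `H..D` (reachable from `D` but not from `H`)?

Reachable from D: {B, D, I}.
Reachable from H: {A, B, H, I}.
In D's history but not H's: {D} — 1 commit.

1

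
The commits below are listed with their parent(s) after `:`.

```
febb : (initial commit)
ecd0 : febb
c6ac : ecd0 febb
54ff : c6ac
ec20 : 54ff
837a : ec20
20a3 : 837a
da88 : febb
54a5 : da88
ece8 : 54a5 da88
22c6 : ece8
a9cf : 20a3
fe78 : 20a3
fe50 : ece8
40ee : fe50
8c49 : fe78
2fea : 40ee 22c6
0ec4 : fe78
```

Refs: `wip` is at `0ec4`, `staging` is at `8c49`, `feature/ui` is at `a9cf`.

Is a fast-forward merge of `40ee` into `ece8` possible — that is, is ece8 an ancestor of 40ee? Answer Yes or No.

A fast-forward from ece8 to 40ee is possible iff ece8 is an ancestor of 40ee.
Ancestors of 40ee: {40ee, 54a5, da88, ece8, fe50, febb}.
ece8 is among them, so fast-forward is possible.

Yes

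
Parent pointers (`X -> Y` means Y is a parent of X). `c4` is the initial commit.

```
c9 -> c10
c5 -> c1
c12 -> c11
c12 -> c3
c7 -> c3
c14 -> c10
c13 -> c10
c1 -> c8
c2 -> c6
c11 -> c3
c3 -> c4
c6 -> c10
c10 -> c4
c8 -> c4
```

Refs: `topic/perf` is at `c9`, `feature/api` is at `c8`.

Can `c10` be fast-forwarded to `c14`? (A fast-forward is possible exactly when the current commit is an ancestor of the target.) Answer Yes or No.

A fast-forward from c10 to c14 is possible iff c10 is an ancestor of c14.
Ancestors of c14: {c10, c14, c4}.
c10 is among them, so fast-forward is possible.

Yes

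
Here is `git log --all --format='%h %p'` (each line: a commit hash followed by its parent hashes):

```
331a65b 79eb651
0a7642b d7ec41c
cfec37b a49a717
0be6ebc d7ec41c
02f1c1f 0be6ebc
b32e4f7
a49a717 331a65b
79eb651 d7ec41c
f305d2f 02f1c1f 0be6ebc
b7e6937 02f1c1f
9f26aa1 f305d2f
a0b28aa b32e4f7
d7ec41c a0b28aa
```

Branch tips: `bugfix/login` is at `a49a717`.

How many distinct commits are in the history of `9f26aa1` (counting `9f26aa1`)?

7

Walking parent pointers from 9f26aa1: reachable set = {02f1c1f, 0be6ebc, 9f26aa1, a0b28aa, b32e4f7, d7ec41c, f305d2f}.
That is 7 commits.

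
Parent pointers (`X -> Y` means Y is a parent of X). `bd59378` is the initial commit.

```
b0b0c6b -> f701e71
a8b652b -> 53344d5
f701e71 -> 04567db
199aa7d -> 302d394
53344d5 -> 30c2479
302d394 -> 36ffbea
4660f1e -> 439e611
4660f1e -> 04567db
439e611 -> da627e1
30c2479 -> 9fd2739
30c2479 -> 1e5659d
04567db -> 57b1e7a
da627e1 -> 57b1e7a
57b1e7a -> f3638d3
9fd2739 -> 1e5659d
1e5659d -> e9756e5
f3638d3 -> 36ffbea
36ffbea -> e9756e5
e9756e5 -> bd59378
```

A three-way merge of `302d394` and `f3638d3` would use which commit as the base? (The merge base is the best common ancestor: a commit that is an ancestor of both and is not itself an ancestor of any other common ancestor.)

Ancestors of 302d394: {302d394, 36ffbea, bd59378, e9756e5}.
Ancestors of f3638d3: {36ffbea, bd59378, e9756e5, f3638d3}.
Common ancestors: {36ffbea, bd59378, e9756e5}.
Among these, 36ffbea is not an ancestor of any other common ancestor — it is the merge base.

36ffbea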